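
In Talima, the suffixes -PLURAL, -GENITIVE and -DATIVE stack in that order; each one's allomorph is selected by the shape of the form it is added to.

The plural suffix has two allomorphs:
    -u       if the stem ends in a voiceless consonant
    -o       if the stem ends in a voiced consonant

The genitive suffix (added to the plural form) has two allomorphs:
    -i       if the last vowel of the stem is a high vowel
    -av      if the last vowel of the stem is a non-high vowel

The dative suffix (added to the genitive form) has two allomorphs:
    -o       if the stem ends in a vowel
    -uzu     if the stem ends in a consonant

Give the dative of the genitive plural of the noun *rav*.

ravoavuzu

Since the final consonant of *rav* is /v/ (voiced), it takes -o, giving *ravo*.
The plural form *ravo*: last vowel = /o/, a non-high vowel → -av → *ravoav*.
The genitive form *ravoav*: final sound = /v/, a consonant → -uzu → *ravoavuzu*.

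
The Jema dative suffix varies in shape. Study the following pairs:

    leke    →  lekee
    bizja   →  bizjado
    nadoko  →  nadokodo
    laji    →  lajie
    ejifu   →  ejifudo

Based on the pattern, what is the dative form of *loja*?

The suffix is conditioned by the last vowel: -e when the last vowel of the stem is a front vowel (*leke*, *laji*); -do when the last vowel of the stem is a back vowel (*bizja*, *nadoko*, *ejifu*).
The last vowel of *loja* is /a/, which is a back vowel, so the suffix is -do, giving *lojado*.

lojado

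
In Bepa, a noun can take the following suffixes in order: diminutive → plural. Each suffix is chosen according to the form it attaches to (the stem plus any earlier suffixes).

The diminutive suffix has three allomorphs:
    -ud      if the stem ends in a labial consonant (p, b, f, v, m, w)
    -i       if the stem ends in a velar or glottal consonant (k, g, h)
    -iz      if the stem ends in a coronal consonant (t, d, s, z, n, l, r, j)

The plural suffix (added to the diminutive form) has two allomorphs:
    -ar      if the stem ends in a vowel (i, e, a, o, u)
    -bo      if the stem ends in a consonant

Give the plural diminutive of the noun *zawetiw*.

zawetiwudbo

The final consonant of *zawetiw* is /w/, which is labial, so the diminutive suffix is -ud, giving *zawetiwud*.
The diminutive form *zawetiwud* — final sound /d/ (a consonant) → -bo → *zawetiwudbo*.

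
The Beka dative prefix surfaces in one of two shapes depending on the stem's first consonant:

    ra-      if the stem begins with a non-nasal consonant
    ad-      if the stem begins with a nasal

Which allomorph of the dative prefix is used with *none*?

ad-

*none*: first consonant = /n/, a nasal → ad-.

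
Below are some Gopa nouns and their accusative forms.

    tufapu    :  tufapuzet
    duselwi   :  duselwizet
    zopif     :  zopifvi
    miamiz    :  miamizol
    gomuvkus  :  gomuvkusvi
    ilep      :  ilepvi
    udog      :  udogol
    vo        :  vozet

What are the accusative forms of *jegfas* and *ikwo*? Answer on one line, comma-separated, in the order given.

Looking at the final sound of each stem: -vi when the stem ends in a voiceless consonant (*zopif*, *gomuvkus*, *ilep*); -ol when the stem ends in a voiced consonant (*miamiz*, *udog*); -zet when the stem ends in a vowel (*tufapu*, *duselwi*, *vo*).
*jegfas* — final sound /s/ (a voiceless consonant) → -vi → *jegfasvi*.
*ikwo* — final sound /o/ (a vowel) → -zet → *ikwozet*.

jegfasvi, ikwozet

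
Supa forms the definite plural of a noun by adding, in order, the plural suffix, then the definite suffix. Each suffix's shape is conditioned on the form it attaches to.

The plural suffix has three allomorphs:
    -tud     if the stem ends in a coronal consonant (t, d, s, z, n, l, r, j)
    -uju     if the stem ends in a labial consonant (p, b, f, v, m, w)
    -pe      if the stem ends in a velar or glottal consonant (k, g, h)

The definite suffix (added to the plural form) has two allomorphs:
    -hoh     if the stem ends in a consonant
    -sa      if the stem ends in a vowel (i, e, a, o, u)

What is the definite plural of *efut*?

efuttudhoh

Since the final consonant of *efut* is /t/ (coronal), it takes -tud, giving *efuttud*.
The final sound of the plural form *efuttud* is /d/, which is a consonant, so the definite suffix is -hoh, giving *efuttudhoh*.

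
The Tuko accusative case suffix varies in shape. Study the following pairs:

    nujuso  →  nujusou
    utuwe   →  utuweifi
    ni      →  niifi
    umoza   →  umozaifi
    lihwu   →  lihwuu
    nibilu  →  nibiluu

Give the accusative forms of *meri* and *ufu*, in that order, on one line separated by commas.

Looking at the last vowel of each stem: -u when the last vowel of the stem is a rounded vowel (*nujuso*, *lihwu*, *nibilu*); -ifi when the last vowel of the stem is an unrounded vowel (*utuwe*, *ni*, *umoza*).
Since the last vowel of *meri* is /i/ (an unrounded vowel), it takes -ifi, giving *meriifi*.
Since the last vowel of *ufu* is /u/ (a rounded vowel), it takes -u, giving *ufuu*.

meriifi, ufuu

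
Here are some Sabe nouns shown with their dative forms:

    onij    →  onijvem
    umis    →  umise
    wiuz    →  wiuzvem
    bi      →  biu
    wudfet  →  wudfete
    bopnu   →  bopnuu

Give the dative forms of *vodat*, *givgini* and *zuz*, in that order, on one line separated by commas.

The pattern is voicing of the final sound: -e when the stem ends in a voiceless consonant (*umis*, *wudfet*); -vem when the stem ends in a voiced consonant (*onij*, *wiuz*); -u when the stem ends in a vowel (*bi*, *bopnu*).
*vodat*: final sound = /t/, a voiceless consonant → -e → *vodate*.
Since the final sound of *givgini* is /i/ (a vowel), it takes -u, giving *givginiu*.
*zuz* — final sound /z/ (a voiced consonant) → -vem → *zuzvem*.

vodate, givginiu, zuzvem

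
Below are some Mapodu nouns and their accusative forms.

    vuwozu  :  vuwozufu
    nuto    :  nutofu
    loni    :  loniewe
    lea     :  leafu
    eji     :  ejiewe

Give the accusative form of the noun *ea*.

eafu

Looking at the last vowel of each stem: -ewe when the last vowel of the stem is a front vowel (*loni*, *eji*); -fu when the last vowel of the stem is a back vowel (*vuwozu*, *nuto*, *lea*).
The last vowel of *ea* is /a/, which is a back vowel, so the suffix is -fu, giving *eafu*.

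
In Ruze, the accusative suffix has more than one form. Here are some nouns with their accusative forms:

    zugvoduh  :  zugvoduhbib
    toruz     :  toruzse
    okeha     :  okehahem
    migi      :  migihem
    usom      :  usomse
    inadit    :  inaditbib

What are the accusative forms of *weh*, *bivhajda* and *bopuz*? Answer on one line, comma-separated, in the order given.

wehbib, bivhajdahem, bopuzse

The pattern is voicing of the final sound: -bib when the stem ends in a voiceless consonant (*zugvoduh*, *inadit*); -se when the stem ends in a voiced consonant (*toruz*, *usom*); -hem when the stem ends in a vowel (*okeha*, *migi*).
*weh*: final sound = /h/, a voiceless consonant → -bib → *wehbib*.
Since the final sound of *bivhajda* is /a/ (a vowel), it takes -hem, giving *bivhajdahem*.
The final sound of *bopuz* is /z/, which is a voiced consonant, so the suffix is -se, giving *bopuzse*.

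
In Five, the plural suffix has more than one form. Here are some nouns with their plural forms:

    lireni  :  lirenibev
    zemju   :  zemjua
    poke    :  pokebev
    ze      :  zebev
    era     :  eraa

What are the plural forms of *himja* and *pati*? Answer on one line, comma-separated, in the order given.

The pattern is front/back vowel harmony: -bev when the last vowel of the stem is a front vowel (*lireni*, *poke*, *ze*); -a when the last vowel of the stem is a back vowel (*zemju*, *era*).
The last vowel of *himja* is /a/, which is a back vowel, so the suffix is -a, giving *himjaa*.
*pati* — last vowel /i/ (a front vowel) → -bev → *patibev*.

himjaa, patibev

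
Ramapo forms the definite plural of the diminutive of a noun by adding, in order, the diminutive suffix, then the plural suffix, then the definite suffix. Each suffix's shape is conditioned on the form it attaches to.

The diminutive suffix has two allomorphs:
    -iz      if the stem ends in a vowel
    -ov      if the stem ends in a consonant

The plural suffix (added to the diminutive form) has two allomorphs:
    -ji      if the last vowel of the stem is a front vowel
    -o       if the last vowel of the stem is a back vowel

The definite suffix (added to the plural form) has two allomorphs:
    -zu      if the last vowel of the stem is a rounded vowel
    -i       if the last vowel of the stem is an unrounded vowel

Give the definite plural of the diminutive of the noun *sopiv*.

sopivovozu

*sopiv* — final sound /v/ (a consonant) → -ov → *sopivov*.
Since the last vowel of the diminutive form *sopivov* is /o/ (a back vowel), it takes -o, giving *sopivovo*.
The plural form *sopivovo* — last vowel /o/ (a rounded vowel) → -zu → *sopivovozu*.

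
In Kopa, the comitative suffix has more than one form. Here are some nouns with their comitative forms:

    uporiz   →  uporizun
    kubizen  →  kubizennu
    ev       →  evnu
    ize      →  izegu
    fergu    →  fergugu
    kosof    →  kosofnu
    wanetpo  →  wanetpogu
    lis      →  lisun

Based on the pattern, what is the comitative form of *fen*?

The pattern is sibilance of the final sound: -un when the stem ends in a sibilant (*uporiz*, *lis*); -nu when the stem ends in a non-sibilant consonant (*kubizen*, *ev*, *kosof*); -gu when the stem ends in a vowel (*ize*, *fergu*, *wanetpo*).
*fen* — final sound /n/ (a non-sibilant consonant) → -nu → *fennu*.

fennu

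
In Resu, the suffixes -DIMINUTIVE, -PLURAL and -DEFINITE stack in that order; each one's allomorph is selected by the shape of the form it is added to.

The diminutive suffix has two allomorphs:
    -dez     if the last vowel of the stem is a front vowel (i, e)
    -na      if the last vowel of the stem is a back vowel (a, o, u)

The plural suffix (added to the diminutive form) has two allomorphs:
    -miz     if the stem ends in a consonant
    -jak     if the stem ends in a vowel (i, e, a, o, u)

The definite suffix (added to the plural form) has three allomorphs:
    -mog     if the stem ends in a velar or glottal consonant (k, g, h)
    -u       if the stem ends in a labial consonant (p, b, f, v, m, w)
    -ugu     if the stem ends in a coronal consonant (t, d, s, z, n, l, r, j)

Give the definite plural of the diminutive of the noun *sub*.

The last vowel of *sub* is /u/, which is a back vowel, so the diminutive suffix is -na, giving *subna*.
The diminutive form *subna*: final sound = /a/, a vowel → -jak → *subnajak*.
The plural form *subnajak*: final consonant = /k/, velar/glottal → -mog → *subnajakmog*.

subnajakmog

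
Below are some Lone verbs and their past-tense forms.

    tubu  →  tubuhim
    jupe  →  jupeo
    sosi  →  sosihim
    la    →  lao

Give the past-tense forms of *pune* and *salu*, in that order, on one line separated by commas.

puneo, saluhim

The alternation tracks the last vowel of the stem — -him when the last vowel of the stem is a high vowel (*tubu*, *sosi*); -o when the last vowel of the stem is a non-high vowel (*jupe*, *la*).
The last vowel of *pune* is /e/, which is a non-high vowel, so the suffix is -o, giving *puneo*.
*salu*: last vowel = /u/, a high vowel → -him → *saluhim*.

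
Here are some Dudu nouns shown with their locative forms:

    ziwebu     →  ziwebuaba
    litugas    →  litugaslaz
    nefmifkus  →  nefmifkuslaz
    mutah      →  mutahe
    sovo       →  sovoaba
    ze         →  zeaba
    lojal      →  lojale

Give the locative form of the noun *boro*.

The alternation tracks the final sound of the stem — -laz when the stem ends in a sibilant (*litugas*, *nefmifkus*); -e when the stem ends in a non-sibilant consonant (*mutah*, *lojal*); -aba when the stem ends in a vowel (*ziwebu*, *sovo*, *ze*).
*boro* — final sound /o/ (a vowel) → -aba → *boroaba*.

boroaba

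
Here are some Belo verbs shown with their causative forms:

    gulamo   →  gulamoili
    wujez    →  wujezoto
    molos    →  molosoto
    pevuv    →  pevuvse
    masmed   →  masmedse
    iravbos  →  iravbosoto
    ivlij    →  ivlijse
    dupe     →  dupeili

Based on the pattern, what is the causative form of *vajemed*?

The pattern is sibilance of the final sound: -oto when the stem ends in a sibilant (*wujez*, *molos*, *iravbos*); -se when the stem ends in a non-sibilant consonant (*pevuv*, *masmed*, *ivlij*); -ili when the stem ends in a vowel (*gulamo*, *dupe*).
The final sound of *vajemed* is /d/, which is a non-sibilant consonant, so the suffix is -se, giving *vajemedse*.

vajemedse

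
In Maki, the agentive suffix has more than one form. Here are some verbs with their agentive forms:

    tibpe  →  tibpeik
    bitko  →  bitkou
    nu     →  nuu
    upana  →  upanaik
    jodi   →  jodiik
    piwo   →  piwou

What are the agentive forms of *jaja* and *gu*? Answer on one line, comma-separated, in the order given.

jajaik, guu

The pattern is rounding harmony: -u when the last vowel of the stem is a rounded vowel (*bitko*, *nu*, *piwo*); -ik when the last vowel of the stem is an unrounded vowel (*tibpe*, *upana*, *jodi*).
The last vowel of *jaja* is /a/, which is an unrounded vowel, so the suffix is -ik, giving *jajaik*.
*gu* — last vowel /u/ (a rounded vowel) → -u → *guu*.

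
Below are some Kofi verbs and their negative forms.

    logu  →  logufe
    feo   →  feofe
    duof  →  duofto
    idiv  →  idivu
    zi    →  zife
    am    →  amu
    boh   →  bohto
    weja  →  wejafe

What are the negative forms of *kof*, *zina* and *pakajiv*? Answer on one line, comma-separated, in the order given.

kofto, zinafe, pakajivu

Looking at the final sound of each stem: -to when the stem ends in a voiceless consonant (*duof*, *boh*); -u when the stem ends in a voiced consonant (*idiv*, *am*); -fe when the stem ends in a vowel (*logu*, *feo*, *zi*, *weja*).
The final sound of *kof* is /f/, which is a voiceless consonant, so the suffix is -to, giving *kofto*.
The final sound of *zina* is /a/, which is a vowel, so the suffix is -fe, giving *zinafe*.
*pakajiv* — final sound /v/ (a voiced consonant) → -u → *pakajivu*.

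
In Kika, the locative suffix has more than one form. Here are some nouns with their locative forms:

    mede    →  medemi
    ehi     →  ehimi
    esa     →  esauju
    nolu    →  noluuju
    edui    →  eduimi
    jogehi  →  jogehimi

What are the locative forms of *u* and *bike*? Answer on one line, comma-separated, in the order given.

The suffix is conditioned by the last vowel: -mi when the last vowel of the stem is a front vowel (*mede*, *ehi*, *edui*, *jogehi*); -uju when the last vowel of the stem is a back vowel (*esa*, *nolu*).
*u* — last vowel /u/ (a back vowel) → -uju → *uuju*.
*bike*: last vowel = /e/, a front vowel → -mi → *bikemi*.

uuju, bikemi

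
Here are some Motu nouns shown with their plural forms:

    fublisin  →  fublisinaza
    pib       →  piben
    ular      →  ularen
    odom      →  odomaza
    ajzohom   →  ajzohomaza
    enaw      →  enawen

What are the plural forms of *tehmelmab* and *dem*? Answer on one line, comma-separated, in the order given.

tehmelmaben, demaza

The alternation tracks the final consonant of the stem — -aza when the stem ends in a nasal (*fublisin*, *odom*, *ajzohom*); -en when the stem ends in a non-nasal consonant (*pib*, *ular*, *enaw*).
*tehmelmab* — final consonant /b/ (non-nasal) → -en → *tehmelmaben*.
*dem* — final consonant /m/ (a nasal) → -aza → *demaza*.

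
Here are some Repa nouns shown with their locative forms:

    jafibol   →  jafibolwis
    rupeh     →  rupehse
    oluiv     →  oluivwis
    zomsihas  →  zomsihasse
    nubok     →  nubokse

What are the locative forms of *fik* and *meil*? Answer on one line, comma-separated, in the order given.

fikse, meilwis

Looking at the final consonant of each stem: -se when the stem ends in a voiceless consonant (*rupeh*, *zomsihas*, *nubok*); -wis when the stem ends in a voiced consonant (*jafibol*, *oluiv*).
*fik*: final consonant = /k/, voiceless → -se → *fikse*.
*meil*: final consonant = /l/, voiced → -wis → *meilwis*.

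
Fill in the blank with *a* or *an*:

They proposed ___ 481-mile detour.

The indefinite article is chosen by the initial *sound* of the following word, not its spelling.
The number *481* is spoken "four hundred …", beginning with /fɔr/ — a consonant sound.
So the article is *a*: They proposed a 481-mile detour.

a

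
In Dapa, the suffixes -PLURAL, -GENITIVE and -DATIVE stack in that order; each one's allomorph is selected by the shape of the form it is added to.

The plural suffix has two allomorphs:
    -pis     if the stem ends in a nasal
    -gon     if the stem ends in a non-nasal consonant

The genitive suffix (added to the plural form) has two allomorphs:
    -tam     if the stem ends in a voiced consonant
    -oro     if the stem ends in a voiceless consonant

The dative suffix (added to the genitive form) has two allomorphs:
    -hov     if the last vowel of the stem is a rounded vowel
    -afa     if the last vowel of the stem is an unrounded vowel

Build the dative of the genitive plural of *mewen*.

*mewen*: final consonant = /n/, a nasal → -pis → *mewenpis*.
The plural form *mewenpis*: final consonant = /s/, voiceless → -oro → *mewenpisoro*.
Since the last vowel of the genitive form *mewenpisoro* is /o/ (a rounded vowel), it takes -hov, giving *mewenpisorohov*.

mewenpisorohov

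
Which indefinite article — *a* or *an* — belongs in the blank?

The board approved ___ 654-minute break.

The indefinite article is chosen by the initial *sound* of the following word, not its spelling.
The number *654* is spoken "six hundred …", beginning with /sɪks/ — a consonant sound.
So the article is *a*: The board approved a 654-minute break.

a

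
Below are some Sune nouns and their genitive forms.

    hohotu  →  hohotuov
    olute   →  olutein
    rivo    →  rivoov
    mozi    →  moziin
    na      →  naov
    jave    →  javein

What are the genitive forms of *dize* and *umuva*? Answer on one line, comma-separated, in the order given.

The pattern is front/back vowel harmony: -in when the last vowel of the stem is a front vowel (*olute*, *mozi*, *jave*); -ov when the last vowel of the stem is a back vowel (*hohotu*, *rivo*, *na*).
*dize* — last vowel /e/ (a front vowel) → -in → *dizein*.
Since the last vowel of *umuva* is /a/ (a back vowel), it takes -ov, giving *umuvaov*.

dizein, umuvaov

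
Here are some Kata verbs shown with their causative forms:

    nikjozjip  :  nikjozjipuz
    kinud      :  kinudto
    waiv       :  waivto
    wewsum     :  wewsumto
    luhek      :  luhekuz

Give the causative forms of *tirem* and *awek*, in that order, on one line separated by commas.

The alternation tracks the final consonant of the stem — -uz when the stem ends in a voiceless consonant (*nikjozjip*, *luhek*); -to when the stem ends in a voiced consonant (*kinud*, *waiv*, *wewsum*).
*tirem* — final consonant /m/ (voiced) → -to → *tiremto*.
*awek* — final consonant /k/ (voiceless) → -uz → *awekuz*.

tiremto, awekuz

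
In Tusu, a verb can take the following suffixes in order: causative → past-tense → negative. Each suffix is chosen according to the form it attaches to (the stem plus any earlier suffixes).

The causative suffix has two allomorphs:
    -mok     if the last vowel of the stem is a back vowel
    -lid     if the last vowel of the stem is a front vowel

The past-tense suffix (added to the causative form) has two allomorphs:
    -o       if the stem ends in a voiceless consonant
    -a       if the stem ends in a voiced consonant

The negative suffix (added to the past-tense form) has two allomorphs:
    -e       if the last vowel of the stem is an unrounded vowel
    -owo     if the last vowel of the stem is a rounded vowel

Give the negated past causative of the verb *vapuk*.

The last vowel of *vapuk* is /u/, which is a back vowel, so the causative suffix is -mok, giving *vapukmok*.
The final consonant of the causative form *vapukmok* is /k/, which is voiceless, so the past-tense suffix is -o, giving *vapukmoko*.
The past-tense form *vapukmoko* — last vowel /o/ (a rounded vowel) → -owo → *vapukmokoowo*.

vapukmokoowo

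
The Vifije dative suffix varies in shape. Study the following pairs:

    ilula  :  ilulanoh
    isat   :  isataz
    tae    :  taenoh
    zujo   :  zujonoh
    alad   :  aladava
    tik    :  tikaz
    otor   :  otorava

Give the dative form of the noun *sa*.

sanoh

The pattern is voicing of the final sound: -az when the stem ends in a voiceless consonant (*isat*, *tik*); -ava when the stem ends in a voiced consonant (*alad*, *otor*); -noh when the stem ends in a vowel (*ilula*, *tae*, *zujo*).
The final sound of *sa* is /a/, which is a vowel, so the suffix is -noh, giving *sanoh*.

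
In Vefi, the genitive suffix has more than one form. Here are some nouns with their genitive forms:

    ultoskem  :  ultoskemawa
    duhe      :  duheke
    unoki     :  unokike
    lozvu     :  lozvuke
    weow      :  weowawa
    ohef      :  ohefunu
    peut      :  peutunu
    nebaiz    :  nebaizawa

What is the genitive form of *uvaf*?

The pattern is voicing of the final sound: -unu when the stem ends in a voiceless consonant (*ohef*, *peut*); -awa when the stem ends in a voiced consonant (*ultoskem*, *weow*, *nebaiz*); -ke when the stem ends in a vowel (*duhe*, *unoki*, *lozvu*).
Since the final sound of *uvaf* is /f/ (a voiceless consonant), it takes -unu, giving *uvafunu*.

uvafunu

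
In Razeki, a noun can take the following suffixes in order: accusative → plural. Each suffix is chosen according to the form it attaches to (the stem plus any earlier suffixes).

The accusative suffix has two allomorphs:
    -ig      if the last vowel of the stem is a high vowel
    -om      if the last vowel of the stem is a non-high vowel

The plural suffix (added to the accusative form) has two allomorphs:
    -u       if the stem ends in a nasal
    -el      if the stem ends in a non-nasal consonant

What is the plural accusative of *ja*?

jaomu

The last vowel of *ja* is /a/, which is a non-high vowel, so the accusative suffix is -om, giving *jaom*.
The accusative form *jaom* — final consonant /m/ (a nasal) → -u → *jaomu*.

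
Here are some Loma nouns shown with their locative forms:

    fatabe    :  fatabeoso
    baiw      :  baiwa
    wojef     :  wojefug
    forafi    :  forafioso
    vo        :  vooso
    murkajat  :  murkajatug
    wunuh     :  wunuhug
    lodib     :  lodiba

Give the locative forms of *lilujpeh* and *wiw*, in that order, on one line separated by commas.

lilujpehug, wiwa

Looking at the final sound of each stem: -ug when the stem ends in a voiceless consonant (*wojef*, *murkajat*, *wunuh*); -a when the stem ends in a voiced consonant (*baiw*, *lodib*); -oso when the stem ends in a vowel (*fatabe*, *forafi*, *vo*).
The final sound of *lilujpeh* is /h/, which is a voiceless consonant, so the suffix is -ug, giving *lilujpehug*.
The final sound of *wiw* is /w/, which is a voiced consonant, so the suffix is -a, giving *wiwa*.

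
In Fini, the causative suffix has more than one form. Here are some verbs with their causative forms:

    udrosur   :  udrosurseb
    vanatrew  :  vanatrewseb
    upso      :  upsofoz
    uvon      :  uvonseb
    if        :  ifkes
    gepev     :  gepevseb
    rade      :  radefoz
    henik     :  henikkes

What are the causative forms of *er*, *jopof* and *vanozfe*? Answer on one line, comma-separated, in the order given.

The pattern is voicing of the final sound: -kes when the stem ends in a voiceless consonant (*if*, *henik*); -seb when the stem ends in a voiced consonant (*udrosur*, *vanatrew*, *uvon*, *gepev*); -foz when the stem ends in a vowel (*upso*, *rade*).
Since the final sound of *er* is /r/ (a voiced consonant), it takes -seb, giving *erseb*.
The final sound of *jopof* is /f/, which is a voiceless consonant, so the suffix is -kes, giving *jopofkes*.
The final sound of *vanozfe* is /e/, which is a vowel, so the suffix is -foz, giving *vanozfefoz*.

erseb, jopofkes, vanozfefoz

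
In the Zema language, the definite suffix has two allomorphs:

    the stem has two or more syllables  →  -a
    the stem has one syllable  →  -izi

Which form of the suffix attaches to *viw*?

-izi

With one syllable, *viw* takes -izi.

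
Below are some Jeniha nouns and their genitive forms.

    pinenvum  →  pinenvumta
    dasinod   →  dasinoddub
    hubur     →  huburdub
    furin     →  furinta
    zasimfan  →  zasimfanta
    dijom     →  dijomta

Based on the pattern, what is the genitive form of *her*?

herdub

The alternation tracks the final consonant of the stem — -ta when the stem ends in a nasal (*pinenvum*, *furin*, *zasimfan*, *dijom*); -dub when the stem ends in a non-nasal consonant (*dasinod*, *hubur*).
The final consonant of *her* is /r/, which is non-nasal, so the suffix is -dub, giving *herdub*.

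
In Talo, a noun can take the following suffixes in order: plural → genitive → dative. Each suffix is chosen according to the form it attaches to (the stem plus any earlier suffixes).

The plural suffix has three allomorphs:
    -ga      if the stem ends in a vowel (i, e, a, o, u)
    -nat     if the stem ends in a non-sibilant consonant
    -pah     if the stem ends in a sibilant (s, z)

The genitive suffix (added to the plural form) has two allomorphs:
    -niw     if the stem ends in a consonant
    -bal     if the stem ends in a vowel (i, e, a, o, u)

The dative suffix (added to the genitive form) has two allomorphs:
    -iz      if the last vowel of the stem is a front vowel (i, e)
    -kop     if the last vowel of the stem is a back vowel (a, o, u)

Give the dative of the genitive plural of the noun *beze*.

*beze*: final sound = /e/, a vowel → -ga → *bezega*.
The final sound of the plural form *bezega* is /a/, which is a vowel, so the genitive suffix is -bal, giving *bezegabal*.
The genitive form *bezegabal*: last vowel = /a/, a back vowel → -kop → *bezegabalkop*.

bezegabalkop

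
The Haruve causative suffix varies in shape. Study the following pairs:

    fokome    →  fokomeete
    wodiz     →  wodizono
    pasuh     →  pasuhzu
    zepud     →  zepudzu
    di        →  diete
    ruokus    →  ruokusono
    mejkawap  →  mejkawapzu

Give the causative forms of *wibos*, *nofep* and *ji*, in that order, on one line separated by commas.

The suffix is conditioned by the final sound: -ono when the stem ends in a sibilant (*wodiz*, *ruokus*); -zu when the stem ends in a non-sibilant consonant (*pasuh*, *zepud*, *mejkawap*); -ete when the stem ends in a vowel (*fokome*, *di*).
The final sound of *wibos* is /s/, which is a sibilant, so the suffix is -ono, giving *wibosono*.
Since the final sound of *nofep* is /p/ (a non-sibilant consonant), it takes -zu, giving *nofepzu*.
*ji*: final sound = /i/, a vowel → -ete → *jiete*.

wibosono, nofepzu, jiete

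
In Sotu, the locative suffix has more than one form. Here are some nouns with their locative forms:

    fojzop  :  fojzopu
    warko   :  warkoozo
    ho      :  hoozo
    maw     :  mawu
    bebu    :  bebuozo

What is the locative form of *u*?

The suffix is conditioned by the final sound: -u when the stem ends in a consonant (*fojzop*, *maw*); -ozo when the stem ends in a vowel (*warko*, *ho*, *bebu*).
The final sound of *u* is /u/, which is a vowel, so the suffix is -ozo, giving *uozo*.

uozo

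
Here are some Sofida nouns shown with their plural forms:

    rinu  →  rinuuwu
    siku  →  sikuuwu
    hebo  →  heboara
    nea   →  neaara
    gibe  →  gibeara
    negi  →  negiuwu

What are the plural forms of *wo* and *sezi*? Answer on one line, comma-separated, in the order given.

The pattern is height harmony: -uwu when the last vowel of the stem is a high vowel (*rinu*, *siku*, *negi*); -ara when the last vowel of the stem is a non-high vowel (*hebo*, *nea*, *gibe*).
*wo* — last vowel /o/ (a non-high vowel) → -ara → *woara*.
Since the last vowel of *sezi* is /i/ (a high vowel), it takes -uwu, giving *seziuwu*.

woara, seziuwu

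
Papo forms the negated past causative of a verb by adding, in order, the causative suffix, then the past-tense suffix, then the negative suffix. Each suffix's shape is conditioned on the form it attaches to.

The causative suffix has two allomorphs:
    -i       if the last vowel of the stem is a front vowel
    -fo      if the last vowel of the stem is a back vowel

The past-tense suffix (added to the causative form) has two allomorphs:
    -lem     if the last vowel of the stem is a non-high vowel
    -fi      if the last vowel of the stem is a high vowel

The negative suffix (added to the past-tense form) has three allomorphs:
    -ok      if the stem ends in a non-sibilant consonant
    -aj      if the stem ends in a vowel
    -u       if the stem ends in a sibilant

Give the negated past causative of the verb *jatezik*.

jatezikifiaj

The last vowel of *jatezik* is /i/, which is a front vowel, so the causative suffix is -i, giving *jateziki*.
The last vowel of the causative form *jateziki* is /i/, which is a high vowel, so the past-tense suffix is -fi, giving *jatezikifi*.
The past-tense form *jatezikifi* — final sound /i/ (a vowel) → -aj → *jatezikifiaj*.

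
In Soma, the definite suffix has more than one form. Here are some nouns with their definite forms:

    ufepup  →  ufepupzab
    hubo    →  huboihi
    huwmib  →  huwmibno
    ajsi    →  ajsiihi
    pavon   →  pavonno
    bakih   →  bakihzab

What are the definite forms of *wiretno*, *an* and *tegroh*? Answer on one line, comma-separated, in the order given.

The alternation tracks the final sound of the stem — -zab when the stem ends in a voiceless consonant (*ufepup*, *bakih*); -no when the stem ends in a voiced consonant (*huwmib*, *pavon*); -ihi when the stem ends in a vowel (*hubo*, *ajsi*).
*wiretno*: final sound = /o/, a vowel → -ihi → *wiretnoihi*.
The final sound of *an* is /n/, which is a voiced consonant, so the suffix is -no, giving *anno*.
*tegroh*: final sound = /h/, a voiceless consonant → -zab → *tegrohzab*.

wiretnoihi, anno, tegrohzab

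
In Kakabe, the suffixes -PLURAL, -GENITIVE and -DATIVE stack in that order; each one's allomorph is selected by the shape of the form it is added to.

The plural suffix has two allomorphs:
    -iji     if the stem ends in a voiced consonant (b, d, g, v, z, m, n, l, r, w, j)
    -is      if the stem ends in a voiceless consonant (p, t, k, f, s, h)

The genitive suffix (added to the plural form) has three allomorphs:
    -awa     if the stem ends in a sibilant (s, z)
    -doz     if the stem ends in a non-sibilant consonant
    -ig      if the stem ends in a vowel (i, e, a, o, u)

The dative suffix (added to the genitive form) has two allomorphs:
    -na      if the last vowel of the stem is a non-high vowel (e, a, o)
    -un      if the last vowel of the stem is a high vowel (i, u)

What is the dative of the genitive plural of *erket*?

erketisawana

Since the final consonant of *erket* is /t/ (voiceless), it takes -is, giving *erketis*.
The final sound of the plural form *erketis* is /s/, which is a sibilant, so the genitive suffix is -awa, giving *erketisawa*.
Since the last vowel of the genitive form *erketisawa* is /a/ (a non-high vowel), it takes -na, giving *erketisawana*.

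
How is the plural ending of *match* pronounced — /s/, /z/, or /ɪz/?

The stem *match* ends in a sibilant (/s, z, ʃ, ʒ, tʃ, dʒ/).
The plural suffix surfaces as /ɪz/ after sibilants, /s/ after other voiceless consonants, and /z/ after other voiced sounds.
So the plural -s on *match* is pronounced /ɪz/.

/ɪz/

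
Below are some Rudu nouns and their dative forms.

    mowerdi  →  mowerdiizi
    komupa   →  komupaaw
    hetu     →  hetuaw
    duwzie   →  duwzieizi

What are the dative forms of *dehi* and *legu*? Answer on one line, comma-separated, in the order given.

Looking at the last vowel of each stem: -izi when the last vowel of the stem is a front vowel (*mowerdi*, *duwzie*); -aw when the last vowel of the stem is a back vowel (*komupa*, *hetu*).
The last vowel of *dehi* is /i/, which is a front vowel, so the suffix is -izi, giving *dehiizi*.
*legu*: last vowel = /u/, a back vowel → -aw → *leguaw*.

dehiizi, leguaw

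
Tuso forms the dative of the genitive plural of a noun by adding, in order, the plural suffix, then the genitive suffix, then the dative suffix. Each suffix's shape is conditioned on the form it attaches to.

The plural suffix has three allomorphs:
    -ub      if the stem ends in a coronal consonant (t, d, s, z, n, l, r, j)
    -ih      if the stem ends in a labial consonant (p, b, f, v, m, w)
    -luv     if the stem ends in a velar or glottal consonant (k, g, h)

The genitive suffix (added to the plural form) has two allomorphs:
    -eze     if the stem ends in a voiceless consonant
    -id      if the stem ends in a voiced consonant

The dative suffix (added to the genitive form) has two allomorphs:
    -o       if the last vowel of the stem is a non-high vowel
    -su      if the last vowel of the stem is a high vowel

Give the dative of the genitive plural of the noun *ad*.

adubidsu

Since the final consonant of *ad* is /d/ (coronal), it takes -ub, giving *adub*.
Since the final consonant of the plural form *adub* is /b/ (voiced), it takes -id, giving *adubid*.
Since the last vowel of the genitive form *adubid* is /i/ (a high vowel), it takes -su, giving *adubidsu*.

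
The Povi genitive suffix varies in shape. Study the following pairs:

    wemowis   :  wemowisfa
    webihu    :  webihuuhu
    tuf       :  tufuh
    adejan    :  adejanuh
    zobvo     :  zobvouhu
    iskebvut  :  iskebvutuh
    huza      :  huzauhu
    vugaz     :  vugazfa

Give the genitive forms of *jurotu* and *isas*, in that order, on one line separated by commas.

The alternation tracks the final sound of the stem — -fa when the stem ends in a sibilant (*wemowis*, *vugaz*); -uh when the stem ends in a non-sibilant consonant (*tuf*, *adejan*, *iskebvut*); -uhu when the stem ends in a vowel (*webihu*, *zobvo*, *huza*).
The final sound of *jurotu* is /u/, which is a vowel, so the suffix is -uhu, giving *jurotuuhu*.
*isas* — final sound /s/ (a sibilant) → -fa → *isasfa*.

jurotuuhu, isasfa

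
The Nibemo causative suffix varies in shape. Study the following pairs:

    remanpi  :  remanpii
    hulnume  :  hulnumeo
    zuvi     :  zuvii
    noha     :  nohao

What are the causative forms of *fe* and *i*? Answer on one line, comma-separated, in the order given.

The suffix is conditioned by the last vowel: -i when the last vowel of the stem is a high vowel (*remanpi*, *zuvi*); -o when the last vowel of the stem is a non-high vowel (*hulnume*, *noha*).
*fe* — last vowel /e/ (a non-high vowel) → -o → *feo*.
*i*: last vowel = /i/, a high vowel → -i → *ii*.

feo, ii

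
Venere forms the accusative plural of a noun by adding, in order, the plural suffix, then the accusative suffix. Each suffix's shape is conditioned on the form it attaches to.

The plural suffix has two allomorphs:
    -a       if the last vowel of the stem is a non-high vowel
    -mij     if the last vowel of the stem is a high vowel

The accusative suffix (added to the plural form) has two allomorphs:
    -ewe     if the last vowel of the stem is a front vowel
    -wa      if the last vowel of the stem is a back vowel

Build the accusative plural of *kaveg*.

kavegawa

Since the last vowel of *kaveg* is /e/ (a non-high vowel), it takes -a, giving *kavega*.
Since the last vowel of the plural form *kavega* is /a/ (a back vowel), it takes -wa, giving *kavegawa*.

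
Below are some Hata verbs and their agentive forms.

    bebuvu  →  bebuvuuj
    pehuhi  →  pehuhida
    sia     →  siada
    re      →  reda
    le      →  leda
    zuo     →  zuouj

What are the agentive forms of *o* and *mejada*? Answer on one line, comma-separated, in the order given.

Looking at the last vowel of each stem: -uj when the last vowel of the stem is a rounded vowel (*bebuvu*, *zuo*); -da when the last vowel of the stem is an unrounded vowel (*pehuhi*, *sia*, *re*, *le*).
*o* — last vowel /o/ (a rounded vowel) → -uj → *ouj*.
*mejada*: last vowel = /a/, an unrounded vowel → -da → *mejadada*.

ouj, mejadada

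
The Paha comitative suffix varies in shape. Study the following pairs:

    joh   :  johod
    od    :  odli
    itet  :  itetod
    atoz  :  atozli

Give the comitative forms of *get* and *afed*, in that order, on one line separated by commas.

getod, afedli

The pattern is voicing of the final consonant: -od when the stem ends in a voiceless consonant (*joh*, *itet*); -li when the stem ends in a voiced consonant (*od*, *atoz*).
*get* — final consonant /t/ (voiceless) → -od → *getod*.
*afed*: final consonant = /d/, voiced → -li → *afedli*.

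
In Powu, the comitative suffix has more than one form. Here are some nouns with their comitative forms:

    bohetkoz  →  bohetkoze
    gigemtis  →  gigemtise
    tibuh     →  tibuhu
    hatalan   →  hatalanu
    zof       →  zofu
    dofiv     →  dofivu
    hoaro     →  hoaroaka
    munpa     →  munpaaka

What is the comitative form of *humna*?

humnaaka

The suffix is conditioned by the final sound: -e when the stem ends in a sibilant (*bohetkoz*, *gigemtis*); -u when the stem ends in a non-sibilant consonant (*tibuh*, *hatalan*, *zof*, *dofiv*); -aka when the stem ends in a vowel (*hoaro*, *munpa*).
The final sound of *humna* is /a/, which is a vowel, so the suffix is -aka, giving *humnaaka*.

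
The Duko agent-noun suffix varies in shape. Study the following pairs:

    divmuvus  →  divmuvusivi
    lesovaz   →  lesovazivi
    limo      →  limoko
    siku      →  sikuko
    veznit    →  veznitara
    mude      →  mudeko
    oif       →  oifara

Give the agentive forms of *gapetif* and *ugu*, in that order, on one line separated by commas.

The alternation tracks the final sound of the stem — -ivi when the stem ends in a sibilant (*divmuvus*, *lesovaz*); -ara when the stem ends in a non-sibilant consonant (*veznit*, *oif*); -ko when the stem ends in a vowel (*limo*, *siku*, *mude*).
*gapetif*: final sound = /f/, a non-sibilant consonant → -ara → *gapetifara*.
The final sound of *ugu* is /u/, which is a vowel, so the suffix is -ko, giving *uguko*.

gapetifara, uguko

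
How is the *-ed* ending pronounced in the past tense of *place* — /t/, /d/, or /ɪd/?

The stem *place* ends in a voiceless consonant other than /t/.
The -ed suffix is realized as /ɪd/ after /t, d/; as /t/ after other voiceless consonants; and as /d/ after other voiced sounds.
So -ed on *place* is pronounced /t/.

/t/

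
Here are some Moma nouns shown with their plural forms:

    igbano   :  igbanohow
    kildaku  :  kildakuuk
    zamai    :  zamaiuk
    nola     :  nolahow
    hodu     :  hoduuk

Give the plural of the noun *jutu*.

jutuuk

The alternation tracks the last vowel of the stem — -uk when the last vowel of the stem is a high vowel (*kildaku*, *zamai*, *hodu*); -how when the last vowel of the stem is a non-high vowel (*igbano*, *nola*).
*jutu* — last vowel /u/ (a high vowel) → -uk → *jutuuk*.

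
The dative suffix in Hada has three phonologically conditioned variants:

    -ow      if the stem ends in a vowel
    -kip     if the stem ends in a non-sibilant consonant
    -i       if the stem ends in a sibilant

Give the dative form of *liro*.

liroow

The final sound of *liro* is /o/, which is a vowel, so the suffix is -ow, giving *liroow*.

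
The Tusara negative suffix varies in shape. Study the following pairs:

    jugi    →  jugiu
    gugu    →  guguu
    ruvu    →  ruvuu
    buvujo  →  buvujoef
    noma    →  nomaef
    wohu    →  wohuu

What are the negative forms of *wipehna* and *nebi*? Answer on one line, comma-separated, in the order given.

wipehnaef, nebiu

The alternation tracks the last vowel of the stem — -u when the last vowel of the stem is a high vowel (*jugi*, *gugu*, *ruvu*, *wohu*); -ef when the last vowel of the stem is a non-high vowel (*buvujo*, *noma*).
Since the last vowel of *wipehna* is /a/ (a non-high vowel), it takes -ef, giving *wipehnaef*.
Since the last vowel of *nebi* is /i/ (a high vowel), it takes -u, giving *nebiu*.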